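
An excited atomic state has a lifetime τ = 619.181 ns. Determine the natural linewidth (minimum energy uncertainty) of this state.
531.518 peV

Using the energy-time uncertainty principle:
ΔEΔt ≥ ℏ/2

The lifetime τ represents the time uncertainty Δt.
The natural linewidth (minimum energy uncertainty) is:

ΔE = ℏ/(2τ)
ΔE = (1.055e-34 J·s) / (2 × 6.192e-07 s)
ΔE = 8.516e-29 J = 531.518 peV

This natural linewidth limits the precision of spectroscopic measurements.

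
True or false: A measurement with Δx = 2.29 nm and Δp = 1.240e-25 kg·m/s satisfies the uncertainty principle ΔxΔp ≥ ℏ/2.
Yes, it satisfies the uncertainty principle.

Calculate the product ΔxΔp:
ΔxΔp = (2.290e-09 m) × (1.240e-25 kg·m/s)
ΔxΔp = 2.840e-34 J·s

Compare to the minimum allowed value ℏ/2:
ℏ/2 = 5.273e-35 J·s

Since ΔxΔp = 2.840e-34 J·s ≥ 5.273e-35 J·s = ℏ/2,
the measurement satisfies the uncertainty principle.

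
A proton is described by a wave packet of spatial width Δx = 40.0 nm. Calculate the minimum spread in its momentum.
1.318 × 10^-27 kg·m/s

For a wave packet, the spatial width Δx and momentum spread Δp are related by the uncertainty principle:
ΔxΔp ≥ ℏ/2

The minimum momentum spread is:
Δp_min = ℏ/(2Δx)
Δp_min = (1.055e-34 J·s) / (2 × 4.000e-08 m)
Δp_min = 1.318e-27 kg·m/s

A wave packet cannot have both a well-defined position and well-defined momentum.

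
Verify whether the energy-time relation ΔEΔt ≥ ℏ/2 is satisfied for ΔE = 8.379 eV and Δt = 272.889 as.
Yes, it satisfies the uncertainty relation.

Calculate the product ΔEΔt:
ΔE = 8.379 eV = 1.342e-18 J
ΔEΔt = (1.342e-18 J) × (2.729e-16 s)
ΔEΔt = 3.663e-34 J·s

Compare to the minimum allowed value ℏ/2:
ℏ/2 = 5.273e-35 J·s

Since ΔEΔt = 3.663e-34 J·s ≥ 5.273e-35 J·s = ℏ/2,
this satisfies the uncertainty relation.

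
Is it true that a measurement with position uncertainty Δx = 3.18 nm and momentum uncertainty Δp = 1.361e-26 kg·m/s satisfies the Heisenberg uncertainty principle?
No, it violates the uncertainty principle (impossible measurement).

Calculate the product ΔxΔp:
ΔxΔp = (3.180e-09 m) × (1.361e-26 kg·m/s)
ΔxΔp = 4.328e-35 J·s

Compare to the minimum allowed value ℏ/2:
ℏ/2 = 5.273e-35 J·s

Since ΔxΔp = 4.328e-35 J·s < 5.273e-35 J·s = ℏ/2,
the measurement violates the uncertainty principle.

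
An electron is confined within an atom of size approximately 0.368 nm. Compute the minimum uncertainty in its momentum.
1.433 × 10^-25 kg·m/s

Using the Heisenberg uncertainty principle:
ΔxΔp ≥ ℏ/2

With Δx ≈ L = 3.680e-10 m (the confinement size):
Δp_min = ℏ/(2Δx)
Δp_min = (1.055e-34 J·s) / (2 × 3.680e-10 m)
Δp_min = 1.433e-25 kg·m/s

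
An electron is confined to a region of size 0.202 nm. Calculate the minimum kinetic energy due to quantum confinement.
233.432 meV

Using the uncertainty principle:

1. Position uncertainty: Δx ≈ 2.020e-10 m
2. Minimum momentum uncertainty: Δp = ℏ/(2Δx) = 2.610e-25 kg·m/s
3. Minimum kinetic energy:
   KE = (Δp)²/(2m) = (2.610e-25)²/(2 × 9.109e-31 kg)
   KE = 3.740e-20 J = 233.432 meV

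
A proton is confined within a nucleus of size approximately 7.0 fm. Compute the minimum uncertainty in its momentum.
7.533 × 10^-21 kg·m/s

Using the Heisenberg uncertainty principle:
ΔxΔp ≥ ℏ/2

With Δx ≈ L = 7.000e-15 m (the confinement size):
Δp_min = ℏ/(2Δx)
Δp_min = (1.055e-34 J·s) / (2 × 7.000e-15 m)
Δp_min = 7.533e-21 kg·m/s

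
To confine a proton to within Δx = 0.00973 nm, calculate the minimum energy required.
54.793 meV

Localizing a particle requires giving it sufficient momentum uncertainty:

1. From uncertainty principle: Δp ≥ ℏ/(2Δx)
   Δp_min = (1.055e-34 J·s) / (2 × 9.730e-12 m)
   Δp_min = 5.419e-24 kg·m/s

2. This momentum uncertainty corresponds to kinetic energy:
   KE ≈ (Δp)²/(2m) = (5.419e-24)²/(2 × 1.673e-27 kg)
   KE = 8.779e-21 J = 54.793 meV

Tighter localization requires more energy.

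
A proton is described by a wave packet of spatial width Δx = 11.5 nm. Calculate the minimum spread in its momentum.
4.585 × 10^-27 kg·m/s

For a wave packet, the spatial width Δx and momentum spread Δp are related by the uncertainty principle:
ΔxΔp ≥ ℏ/2

The minimum momentum spread is:
Δp_min = ℏ/(2Δx)
Δp_min = (1.055e-34 J·s) / (2 × 1.150e-08 m)
Δp_min = 4.585e-27 kg·m/s

A wave packet cannot have both a well-defined position and well-defined momentum.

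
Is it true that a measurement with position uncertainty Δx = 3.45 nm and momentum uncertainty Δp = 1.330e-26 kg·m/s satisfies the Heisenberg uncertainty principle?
No, it violates the uncertainty principle (impossible measurement).

Calculate the product ΔxΔp:
ΔxΔp = (3.450e-09 m) × (1.330e-26 kg·m/s)
ΔxΔp = 4.589e-35 J·s

Compare to the minimum allowed value ℏ/2:
ℏ/2 = 5.273e-35 J·s

Since ΔxΔp = 4.589e-35 J·s < 5.273e-35 J·s = ℏ/2,
the measurement violates the uncertainty principle.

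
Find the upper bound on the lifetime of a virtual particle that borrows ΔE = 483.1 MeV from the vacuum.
6.812 × 10^-25 s

Using the energy-time uncertainty principle:
ΔEΔt ≥ ℏ/2

For a virtual particle borrowing energy ΔE, the maximum lifetime is:
Δt_max = ℏ/(2ΔE)

Converting energy:
ΔE = 483.1 MeV = 7.740e-11 J

Δt_max = (1.055e-34 J·s) / (2 × 7.740e-11 J)
Δt_max = 6.812e-25 s = 6.812 × 10^-25 s

Virtual particles with higher borrowed energy exist for shorter times.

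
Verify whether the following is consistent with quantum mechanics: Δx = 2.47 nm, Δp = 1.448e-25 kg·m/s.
Yes, it satisfies the uncertainty principle.

Calculate the product ΔxΔp:
ΔxΔp = (2.470e-09 m) × (1.448e-25 kg·m/s)
ΔxΔp = 3.577e-34 J·s

Compare to the minimum allowed value ℏ/2:
ℏ/2 = 5.273e-35 J·s

Since ΔxΔp = 3.577e-34 J·s ≥ 5.273e-35 J·s = ℏ/2,
the measurement satisfies the uncertainty principle.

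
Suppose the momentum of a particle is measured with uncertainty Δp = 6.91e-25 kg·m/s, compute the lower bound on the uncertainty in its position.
76.308 pm

Using the Heisenberg uncertainty principle:
ΔxΔp ≥ ℏ/2

The minimum uncertainty in position is:
Δx_min = ℏ/(2Δp)
Δx_min = (1.055e-34 J·s) / (2 × 6.910e-25 kg·m/s)
Δx_min = 7.631e-11 m = 76.308 pm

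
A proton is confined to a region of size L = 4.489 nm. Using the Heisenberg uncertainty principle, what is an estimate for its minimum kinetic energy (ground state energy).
257.428 neV

Using the uncertainty principle to estimate ground state energy:

1. The position uncertainty is approximately the confinement size:
   Δx ≈ L = 4.489e-09 m

2. From ΔxΔp ≥ ℏ/2, the minimum momentum uncertainty is:
   Δp ≈ ℏ/(2L) = 1.175e-26 kg·m/s

3. The kinetic energy is approximately:
   KE ≈ (Δp)²/(2m) = (1.175e-26)²/(2 × 1.673e-27 kg)
   KE ≈ 4.124e-26 J = 257.428 neV

This is an order-of-magnitude estimate of the ground state energy.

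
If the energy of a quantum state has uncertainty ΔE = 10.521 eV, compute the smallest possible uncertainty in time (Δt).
31.281 as

Using the energy-time uncertainty principle:
ΔEΔt ≥ ℏ/2

The minimum uncertainty in time is:
Δt_min = ℏ/(2ΔE)
Δt_min = (1.055e-34 J·s) / (2 × 1.686e-18 J)
Δt_min = 3.128e-17 s = 31.281 as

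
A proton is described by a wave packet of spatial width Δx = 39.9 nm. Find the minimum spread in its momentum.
1.322 × 10^-27 kg·m/s

For a wave packet, the spatial width Δx and momentum spread Δp are related by the uncertainty principle:
ΔxΔp ≥ ℏ/2

The minimum momentum spread is:
Δp_min = ℏ/(2Δx)
Δp_min = (1.055e-34 J·s) / (2 × 3.990e-08 m)
Δp_min = 1.322e-27 kg·m/s

A wave packet cannot have both a well-defined position and well-defined momentum.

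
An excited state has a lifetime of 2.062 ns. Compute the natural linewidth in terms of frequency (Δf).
38.592 MHz

Using the energy-time uncertainty principle and E = hf:
ΔEΔt ≥ ℏ/2
hΔf·Δt ≥ ℏ/2

The minimum frequency uncertainty is:
Δf = ℏ/(2hτ) = 1/(4πτ)
Δf = 1/(4π × 2.062e-09 s)
Δf = 3.859e+07 Hz = 38.592 MHz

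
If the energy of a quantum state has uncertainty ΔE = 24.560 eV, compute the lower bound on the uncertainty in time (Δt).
13.400 as

Using the energy-time uncertainty principle:
ΔEΔt ≥ ℏ/2

The minimum uncertainty in time is:
Δt_min = ℏ/(2ΔE)
Δt_min = (1.055e-34 J·s) / (2 × 3.935e-18 J)
Δt_min = 1.340e-17 s = 13.400 as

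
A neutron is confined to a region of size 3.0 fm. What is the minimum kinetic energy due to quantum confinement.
575.590 keV

Using the uncertainty principle:

1. Position uncertainty: Δx ≈ 3.000e-15 m
2. Minimum momentum uncertainty: Δp = ℏ/(2Δx) = 1.758e-20 kg·m/s
3. Minimum kinetic energy:
   KE = (Δp)²/(2m) = (1.758e-20)²/(2 × 1.675e-27 kg)
   KE = 9.222e-14 J = 575.590 keV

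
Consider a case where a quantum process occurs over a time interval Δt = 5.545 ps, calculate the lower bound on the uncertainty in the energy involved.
59.352 μeV

Using the energy-time uncertainty principle:
ΔEΔt ≥ ℏ/2

The minimum uncertainty in energy is:
ΔE_min = ℏ/(2Δt)
ΔE_min = (1.055e-34 J·s) / (2 × 5.545e-12 s)
ΔE_min = 9.509e-24 J = 59.352 μeV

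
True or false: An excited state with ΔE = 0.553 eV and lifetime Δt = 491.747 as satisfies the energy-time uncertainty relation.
No, it violates the uncertainty relation.

Calculate the product ΔEΔt:
ΔE = 0.553 eV = 8.860e-20 J
ΔEΔt = (8.860e-20 J) × (4.917e-16 s)
ΔEΔt = 4.357e-35 J·s

Compare to the minimum allowed value ℏ/2:
ℏ/2 = 5.273e-35 J·s

Since ΔEΔt = 4.357e-35 J·s < 5.273e-35 J·s = ℏ/2,
this violates the uncertainty relation.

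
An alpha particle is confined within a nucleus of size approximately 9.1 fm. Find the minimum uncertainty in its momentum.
5.794 × 10^-21 kg·m/s

Using the Heisenberg uncertainty principle:
ΔxΔp ≥ ℏ/2

With Δx ≈ L = 9.100e-15 m (the confinement size):
Δp_min = ℏ/(2Δx)
Δp_min = (1.055e-34 J·s) / (2 × 9.100e-15 m)
Δp_min = 5.794e-21 kg·m/s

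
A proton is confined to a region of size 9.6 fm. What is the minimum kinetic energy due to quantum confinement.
56.287 keV

Using the uncertainty principle:

1. Position uncertainty: Δx ≈ 9.600e-15 m
2. Minimum momentum uncertainty: Δp = ℏ/(2Δx) = 5.493e-21 kg·m/s
3. Minimum kinetic energy:
   KE = (Δp)²/(2m) = (5.493e-21)²/(2 × 1.673e-27 kg)
   KE = 9.018e-15 J = 56.287 keV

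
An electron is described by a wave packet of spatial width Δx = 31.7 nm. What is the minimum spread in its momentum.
1.663 × 10^-27 kg·m/s

For a wave packet, the spatial width Δx and momentum spread Δp are related by the uncertainty principle:
ΔxΔp ≥ ℏ/2

The minimum momentum spread is:
Δp_min = ℏ/(2Δx)
Δp_min = (1.055e-34 J·s) / (2 × 3.170e-08 m)
Δp_min = 1.663e-27 kg·m/s

A wave packet cannot have both a well-defined position and well-defined momentum.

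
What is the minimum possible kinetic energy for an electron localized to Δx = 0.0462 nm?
4.463 eV

Localizing a particle requires giving it sufficient momentum uncertainty:

1. From uncertainty principle: Δp ≥ ℏ/(2Δx)
   Δp_min = (1.055e-34 J·s) / (2 × 4.620e-11 m)
   Δp_min = 1.141e-24 kg·m/s

2. This momentum uncertainty corresponds to kinetic energy:
   KE ≈ (Δp)²/(2m) = (1.141e-24)²/(2 × 9.109e-31 kg)
   KE = 7.150e-19 J = 4.463 eV

Tighter localization requires more energy.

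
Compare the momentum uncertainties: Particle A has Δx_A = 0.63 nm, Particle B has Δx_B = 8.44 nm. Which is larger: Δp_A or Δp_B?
Particle A has the larger minimum momentum uncertainty, by a factor of 13.40.

For each particle, the minimum momentum uncertainty is Δp_min = ℏ/(2Δx):

Particle A: Δp_A = ℏ/(2×6.300e-10 m) = 8.370e-26 kg·m/s
Particle B: Δp_B = ℏ/(2×8.440e-09 m) = 6.247e-27 kg·m/s

Ratio: Δp_A/Δp_B = 13.40

Since Δp_min ∝ 1/Δx, the particle with smaller position uncertainty (A) has larger momentum uncertainty.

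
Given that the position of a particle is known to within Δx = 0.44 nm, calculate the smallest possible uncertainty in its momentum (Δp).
1.198 × 10^-25 kg·m/s

Using the Heisenberg uncertainty principle:
ΔxΔp ≥ ℏ/2

The minimum uncertainty in momentum is:
Δp_min = ℏ/(2Δx)
Δp_min = (1.055e-34 J·s) / (2 × 4.400e-10 m)
Δp_min = 1.198e-25 kg·m/s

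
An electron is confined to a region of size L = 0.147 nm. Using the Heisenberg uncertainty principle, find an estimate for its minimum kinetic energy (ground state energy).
440.786 meV

Using the uncertainty principle to estimate ground state energy:

1. The position uncertainty is approximately the confinement size:
   Δx ≈ L = 1.470e-10 m

2. From ΔxΔp ≥ ℏ/2, the minimum momentum uncertainty is:
   Δp ≈ ℏ/(2L) = 3.587e-25 kg·m/s

3. The kinetic energy is approximately:
   KE ≈ (Δp)²/(2m) = (3.587e-25)²/(2 × 9.109e-31 kg)
   KE ≈ 7.062e-20 J = 440.786 meV

This is an order-of-magnitude estimate of the ground state energy.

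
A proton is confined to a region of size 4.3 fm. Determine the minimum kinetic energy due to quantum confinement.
280.555 keV

Using the uncertainty principle:

1. Position uncertainty: Δx ≈ 4.300e-15 m
2. Minimum momentum uncertainty: Δp = ℏ/(2Δx) = 1.226e-20 kg·m/s
3. Minimum kinetic energy:
   KE = (Δp)²/(2m) = (1.226e-20)²/(2 × 1.673e-27 kg)
   KE = 4.495e-14 J = 280.555 keV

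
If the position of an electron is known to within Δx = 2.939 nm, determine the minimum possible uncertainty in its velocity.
19.695 km/s

Using the Heisenberg uncertainty principle and Δp = mΔv:
ΔxΔp ≥ ℏ/2
Δx(mΔv) ≥ ℏ/2

The minimum uncertainty in velocity is:
Δv_min = ℏ/(2mΔx)
Δv_min = (1.055e-34 J·s) / (2 × 9.109e-31 kg × 2.939e-09 m)
Δv_min = 1.970e+04 m/s = 19.695 km/s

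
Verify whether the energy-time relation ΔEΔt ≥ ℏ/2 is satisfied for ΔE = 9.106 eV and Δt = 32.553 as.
No, it violates the uncertainty relation.

Calculate the product ΔEΔt:
ΔE = 9.106 eV = 1.459e-18 J
ΔEΔt = (1.459e-18 J) × (3.255e-17 s)
ΔEΔt = 4.749e-35 J·s

Compare to the minimum allowed value ℏ/2:
ℏ/2 = 5.273e-35 J·s

Since ΔEΔt = 4.749e-35 J·s < 5.273e-35 J·s = ℏ/2,
this violates the uncertainty relation.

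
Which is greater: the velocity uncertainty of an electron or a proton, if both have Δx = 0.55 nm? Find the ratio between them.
The electron has the larger minimum velocity uncertainty, by a ratio of 1836.2.

For both particles, Δp_min = ℏ/(2Δx) = 9.587e-26 kg·m/s (same for both).

The velocity uncertainty is Δv = Δp/m:
- electron: Δv = 9.587e-26 / 9.109e-31 = 1.052e+05 m/s = 105.243 km/s
- proton: Δv = 9.587e-26 / 1.673e-27 = 5.732e+01 m/s = 57.317 m/s

Ratio: 1.052e+05 / 5.732e+01 = 1836.2

The lighter particle has larger velocity uncertainty because Δv ∝ 1/m.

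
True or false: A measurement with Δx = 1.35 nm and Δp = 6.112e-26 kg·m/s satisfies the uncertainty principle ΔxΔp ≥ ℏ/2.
Yes, it satisfies the uncertainty principle.

Calculate the product ΔxΔp:
ΔxΔp = (1.350e-09 m) × (6.112e-26 kg·m/s)
ΔxΔp = 8.251e-35 J·s

Compare to the minimum allowed value ℏ/2:
ℏ/2 = 5.273e-35 J·s

Since ΔxΔp = 8.251e-35 J·s ≥ 5.273e-35 J·s = ℏ/2,
the measurement satisfies the uncertainty principle.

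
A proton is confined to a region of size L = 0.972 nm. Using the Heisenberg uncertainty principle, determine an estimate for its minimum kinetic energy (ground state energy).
5.491 μeV

Using the uncertainty principle to estimate ground state energy:

1. The position uncertainty is approximately the confinement size:
   Δx ≈ L = 9.720e-10 m

2. From ΔxΔp ≥ ℏ/2, the minimum momentum uncertainty is:
   Δp ≈ ℏ/(2L) = 5.425e-26 kg·m/s

3. The kinetic energy is approximately:
   KE ≈ (Δp)²/(2m) = (5.425e-26)²/(2 × 1.673e-27 kg)
   KE ≈ 8.797e-25 J = 5.491 μeV

This is an order-of-magnitude estimate of the ground state energy.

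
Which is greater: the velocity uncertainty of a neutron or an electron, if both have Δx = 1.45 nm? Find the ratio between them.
The electron has the larger minimum velocity uncertainty, by a ratio of 1838.7.

For both particles, Δp_min = ℏ/(2Δx) = 3.636e-26 kg·m/s (same for both).

The velocity uncertainty is Δv = Δp/m:
- neutron: Δv = 3.636e-26 / 1.675e-27 = 2.171e+01 m/s = 21.711 m/s
- electron: Δv = 3.636e-26 / 9.109e-31 = 3.992e+04 m/s = 39.920 km/s

Ratio: 3.992e+04 / 2.171e+01 = 1838.7

The lighter particle has larger velocity uncertainty because Δv ∝ 1/m.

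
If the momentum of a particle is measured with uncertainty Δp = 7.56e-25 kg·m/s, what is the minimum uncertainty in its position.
69.747 pm

Using the Heisenberg uncertainty principle:
ΔxΔp ≥ ℏ/2

The minimum uncertainty in position is:
Δx_min = ℏ/(2Δp)
Δx_min = (1.055e-34 J·s) / (2 × 7.560e-25 kg·m/s)
Δx_min = 6.975e-11 m = 69.747 pm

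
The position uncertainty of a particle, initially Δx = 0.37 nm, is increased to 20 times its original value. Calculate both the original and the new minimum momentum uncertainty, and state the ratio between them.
Original Δp_min = 1.425 × 10^-25 kg·m/s; new Δp'_min = 7.125 × 10^-27 kg·m/s; ratio Δp'_min/Δp_min = 1/20.

From the uncertainty principle ΔxΔp ≥ ℏ/2, the minimum momentum uncertainty is Δp_min = ℏ/(2Δx).

Original (Δx = 0.37 nm = 3.700e-10 m):
Δp_min = (1.055e-34 J·s)/(2 × 3.700e-10 m) = 1.425e-25 kg·m/s

When Δx → 20Δx:
Δp'_min = ℏ/(2 × 20Δx) = (1/20) × ℏ/(2Δx) = (1/20) × Δp_min
Δp'_min = 1/20 × 1.425e-25 kg·m/s = 7.125e-27 kg·m/s

Since Δp_min ∝ 1/Δx, when Δx is increased to 20 times its original value, Δp_min decreases to 1/20 of its original value.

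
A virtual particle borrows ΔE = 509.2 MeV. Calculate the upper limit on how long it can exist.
6.463 × 10^-25 s

Using the energy-time uncertainty principle:
ΔEΔt ≥ ℏ/2

For a virtual particle borrowing energy ΔE, the maximum lifetime is:
Δt_max = ℏ/(2ΔE)

Converting energy:
ΔE = 509.2 MeV = 8.158e-11 J

Δt_max = (1.055e-34 J·s) / (2 × 8.158e-11 J)
Δt_max = 6.463e-25 s = 6.463 × 10^-25 s

Virtual particles with higher borrowed energy exist for shorter times.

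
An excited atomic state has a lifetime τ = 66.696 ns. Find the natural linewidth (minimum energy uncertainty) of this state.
4.934 neV

Using the energy-time uncertainty principle:
ΔEΔt ≥ ℏ/2

The lifetime τ represents the time uncertainty Δt.
The natural linewidth (minimum energy uncertainty) is:

ΔE = ℏ/(2τ)
ΔE = (1.055e-34 J·s) / (2 × 6.670e-08 s)
ΔE = 7.906e-28 J = 4.934 neV

This natural linewidth limits the precision of spectroscopic measurements.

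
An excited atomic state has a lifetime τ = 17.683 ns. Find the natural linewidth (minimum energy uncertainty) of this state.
18.611 neV

Using the energy-time uncertainty principle:
ΔEΔt ≥ ℏ/2

The lifetime τ represents the time uncertainty Δt.
The natural linewidth (minimum energy uncertainty) is:

ΔE = ℏ/(2τ)
ΔE = (1.055e-34 J·s) / (2 × 1.768e-08 s)
ΔE = 2.982e-27 J = 18.611 neV

This natural linewidth limits the precision of spectroscopic measurements.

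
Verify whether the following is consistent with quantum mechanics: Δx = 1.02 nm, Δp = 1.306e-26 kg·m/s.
No, it violates the uncertainty principle (impossible measurement).

Calculate the product ΔxΔp:
ΔxΔp = (1.020e-09 m) × (1.306e-26 kg·m/s)
ΔxΔp = 1.332e-35 J·s

Compare to the minimum allowed value ℏ/2:
ℏ/2 = 5.273e-35 J·s

Since ΔxΔp = 1.332e-35 J·s < 5.273e-35 J·s = ℏ/2,
the measurement violates the uncertainty principle.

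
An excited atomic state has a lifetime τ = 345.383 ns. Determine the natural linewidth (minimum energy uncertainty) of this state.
952.873 peV

Using the energy-time uncertainty principle:
ΔEΔt ≥ ℏ/2

The lifetime τ represents the time uncertainty Δt.
The natural linewidth (minimum energy uncertainty) is:

ΔE = ℏ/(2τ)
ΔE = (1.055e-34 J·s) / (2 × 3.454e-07 s)
ΔE = 1.527e-28 J = 952.873 peV

This natural linewidth limits the precision of spectroscopic measurements.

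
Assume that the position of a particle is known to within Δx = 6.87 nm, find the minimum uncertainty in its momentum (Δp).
7.675 × 10^-27 kg·m/s

Using the Heisenberg uncertainty principle:
ΔxΔp ≥ ℏ/2

The minimum uncertainty in momentum is:
Δp_min = ℏ/(2Δx)
Δp_min = (1.055e-34 J·s) / (2 × 6.870e-09 m)
Δp_min = 7.675e-27 kg·m/s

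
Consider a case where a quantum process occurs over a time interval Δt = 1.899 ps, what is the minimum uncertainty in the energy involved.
173.305 μeV

Using the energy-time uncertainty principle:
ΔEΔt ≥ ℏ/2

The minimum uncertainty in energy is:
ΔE_min = ℏ/(2Δt)
ΔE_min = (1.055e-34 J·s) / (2 × 1.899e-12 s)
ΔE_min = 2.777e-23 J = 173.305 μeV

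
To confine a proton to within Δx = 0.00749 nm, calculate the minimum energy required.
92.468 meV

Localizing a particle requires giving it sufficient momentum uncertainty:

1. From uncertainty principle: Δp ≥ ℏ/(2Δx)
   Δp_min = (1.055e-34 J·s) / (2 × 7.490e-12 m)
   Δp_min = 7.040e-24 kg·m/s

2. This momentum uncertainty corresponds to kinetic energy:
   KE ≈ (Δp)²/(2m) = (7.040e-24)²/(2 × 1.673e-27 kg)
   KE = 1.481e-20 J = 92.468 meV

Tighter localization requires more energy.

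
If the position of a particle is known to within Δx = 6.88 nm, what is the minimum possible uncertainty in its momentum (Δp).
7.664 × 10^-27 kg·m/s

Using the Heisenberg uncertainty principle:
ΔxΔp ≥ ℏ/2

The minimum uncertainty in momentum is:
Δp_min = ℏ/(2Δx)
Δp_min = (1.055e-34 J·s) / (2 × 6.880e-09 m)
Δp_min = 7.664e-27 kg·m/s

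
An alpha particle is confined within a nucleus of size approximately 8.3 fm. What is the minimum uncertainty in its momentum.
6.353 × 10^-21 kg·m/s

Using the Heisenberg uncertainty principle:
ΔxΔp ≥ ℏ/2

With Δx ≈ L = 8.300e-15 m (the confinement size):
Δp_min = ℏ/(2Δx)
Δp_min = (1.055e-34 J·s) / (2 × 8.300e-15 m)
Δp_min = 6.353e-21 kg·m/s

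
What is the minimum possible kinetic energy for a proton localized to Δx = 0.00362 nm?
395.856 meV

Localizing a particle requires giving it sufficient momentum uncertainty:

1. From uncertainty principle: Δp ≥ ℏ/(2Δx)
   Δp_min = (1.055e-34 J·s) / (2 × 3.620e-12 m)
   Δp_min = 1.457e-23 kg·m/s

2. This momentum uncertainty corresponds to kinetic energy:
   KE ≈ (Δp)²/(2m) = (1.457e-23)²/(2 × 1.673e-27 kg)
   KE = 6.342e-20 J = 395.856 meV

Tighter localization requires more energy.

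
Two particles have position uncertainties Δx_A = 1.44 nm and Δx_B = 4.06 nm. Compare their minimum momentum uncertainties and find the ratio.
Particle A has the larger minimum momentum uncertainty, by a factor of 2.82.

For each particle, the minimum momentum uncertainty is Δp_min = ℏ/(2Δx):

Particle A: Δp_A = ℏ/(2×1.440e-09 m) = 3.662e-26 kg·m/s
Particle B: Δp_B = ℏ/(2×4.060e-09 m) = 1.299e-26 kg·m/s

Ratio: Δp_A/Δp_B = 2.82

Since Δp_min ∝ 1/Δx, the particle with smaller position uncertainty (A) has larger momentum uncertainty.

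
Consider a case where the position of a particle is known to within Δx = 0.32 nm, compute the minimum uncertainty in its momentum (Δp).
1.648 × 10^-25 kg·m/s

Using the Heisenberg uncertainty principle:
ΔxΔp ≥ ℏ/2

The minimum uncertainty in momentum is:
Δp_min = ℏ/(2Δx)
Δp_min = (1.055e-34 J·s) / (2 × 3.200e-10 m)
Δp_min = 1.648e-25 kg·m/s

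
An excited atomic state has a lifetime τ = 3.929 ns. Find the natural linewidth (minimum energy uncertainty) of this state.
83.763 neV

Using the energy-time uncertainty principle:
ΔEΔt ≥ ℏ/2

The lifetime τ represents the time uncertainty Δt.
The natural linewidth (minimum energy uncertainty) is:

ΔE = ℏ/(2τ)
ΔE = (1.055e-34 J·s) / (2 × 3.929e-09 s)
ΔE = 1.342e-26 J = 83.763 neV

This natural linewidth limits the precision of spectroscopic measurements.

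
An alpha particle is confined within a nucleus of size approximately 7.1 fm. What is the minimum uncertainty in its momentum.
7.427 × 10^-21 kg·m/s

Using the Heisenberg uncertainty principle:
ΔxΔp ≥ ℏ/2

With Δx ≈ L = 7.100e-15 m (the confinement size):
Δp_min = ℏ/(2Δx)
Δp_min = (1.055e-34 J·s) / (2 × 7.100e-15 m)
Δp_min = 7.427e-21 kg·m/s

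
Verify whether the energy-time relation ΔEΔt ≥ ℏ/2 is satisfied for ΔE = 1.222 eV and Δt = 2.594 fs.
Yes, it satisfies the uncertainty relation.

Calculate the product ΔEΔt:
ΔE = 1.222 eV = 1.958e-19 J
ΔEΔt = (1.958e-19 J) × (2.594e-15 s)
ΔEΔt = 5.079e-34 J·s

Compare to the minimum allowed value ℏ/2:
ℏ/2 = 5.273e-35 J·s

Since ΔEΔt = 5.079e-34 J·s ≥ 5.273e-35 J·s = ℏ/2,
this satisfies the uncertainty relation.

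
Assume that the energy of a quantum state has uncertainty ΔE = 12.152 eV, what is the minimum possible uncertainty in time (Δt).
27.082 as

Using the energy-time uncertainty principle:
ΔEΔt ≥ ℏ/2

The minimum uncertainty in time is:
Δt_min = ℏ/(2ΔE)
Δt_min = (1.055e-34 J·s) / (2 × 1.947e-18 J)
Δt_min = 2.708e-17 s = 27.082 as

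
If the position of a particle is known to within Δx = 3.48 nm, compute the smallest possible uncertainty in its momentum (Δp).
1.515 × 10^-26 kg·m/s

Using the Heisenberg uncertainty principle:
ΔxΔp ≥ ℏ/2

The minimum uncertainty in momentum is:
Δp_min = ℏ/(2Δx)
Δp_min = (1.055e-34 J·s) / (2 × 3.480e-09 m)
Δp_min = 1.515e-26 kg·m/s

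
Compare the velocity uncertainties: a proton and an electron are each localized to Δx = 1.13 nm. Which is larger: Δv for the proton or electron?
The electron has the larger minimum velocity uncertainty, by a ratio of 1836.2.

For both particles, Δp_min = ℏ/(2Δx) = 4.666e-26 kg·m/s (same for both).

The velocity uncertainty is Δv = Δp/m:
- proton: Δv = 4.666e-26 / 1.673e-27 = 2.790e+01 m/s = 27.898 m/s
- electron: Δv = 4.666e-26 / 9.109e-31 = 5.122e+04 m/s = 51.225 km/s

Ratio: 5.122e+04 / 2.790e+01 = 1836.2

The lighter particle has larger velocity uncertainty because Δv ∝ 1/m.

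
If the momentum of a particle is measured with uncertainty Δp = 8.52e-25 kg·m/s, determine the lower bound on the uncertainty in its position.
61.888 pm

Using the Heisenberg uncertainty principle:
ΔxΔp ≥ ℏ/2

The minimum uncertainty in position is:
Δx_min = ℏ/(2Δp)
Δx_min = (1.055e-34 J·s) / (2 × 8.520e-25 kg·m/s)
Δx_min = 6.189e-11 m = 61.888 pm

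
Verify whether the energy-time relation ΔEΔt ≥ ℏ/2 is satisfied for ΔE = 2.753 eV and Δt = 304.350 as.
Yes, it satisfies the uncertainty relation.

Calculate the product ΔEΔt:
ΔE = 2.753 eV = 4.411e-19 J
ΔEΔt = (4.411e-19 J) × (3.044e-16 s)
ΔEΔt = 1.342e-34 J·s

Compare to the minimum allowed value ℏ/2:
ℏ/2 = 5.273e-35 J·s

Since ΔEΔt = 1.342e-34 J·s ≥ 5.273e-35 J·s = ℏ/2,
this satisfies the uncertainty relation.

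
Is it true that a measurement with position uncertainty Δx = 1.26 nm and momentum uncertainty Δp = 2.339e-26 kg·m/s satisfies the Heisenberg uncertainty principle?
No, it violates the uncertainty principle (impossible measurement).

Calculate the product ΔxΔp:
ΔxΔp = (1.260e-09 m) × (2.339e-26 kg·m/s)
ΔxΔp = 2.947e-35 J·s

Compare to the minimum allowed value ℏ/2:
ℏ/2 = 5.273e-35 J·s

Since ΔxΔp = 2.947e-35 J·s < 5.273e-35 J·s = ℏ/2,
the measurement violates the uncertainty principle.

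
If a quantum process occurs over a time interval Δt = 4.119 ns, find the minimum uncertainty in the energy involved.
79.899 neV

Using the energy-time uncertainty principle:
ΔEΔt ≥ ℏ/2

The minimum uncertainty in energy is:
ΔE_min = ℏ/(2Δt)
ΔE_min = (1.055e-34 J·s) / (2 × 4.119e-09 s)
ΔE_min = 1.280e-26 J = 79.899 neV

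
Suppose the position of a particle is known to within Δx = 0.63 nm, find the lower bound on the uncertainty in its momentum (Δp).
8.370 × 10^-26 kg·m/s

Using the Heisenberg uncertainty principle:
ΔxΔp ≥ ℏ/2

The minimum uncertainty in momentum is:
Δp_min = ℏ/(2Δx)
Δp_min = (1.055e-34 J·s) / (2 × 6.300e-10 m)
Δp_min = 8.370e-26 kg·m/s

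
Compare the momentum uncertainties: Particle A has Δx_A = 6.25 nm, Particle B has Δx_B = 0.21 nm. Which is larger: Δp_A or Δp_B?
Particle B has the larger minimum momentum uncertainty, by a factor of 29.76.

For each particle, the minimum momentum uncertainty is Δp_min = ℏ/(2Δx):

Particle A: Δp_A = ℏ/(2×6.250e-09 m) = 8.437e-27 kg·m/s
Particle B: Δp_B = ℏ/(2×2.100e-10 m) = 2.511e-25 kg·m/s

Ratio: Δp_B/Δp_A = 29.76

Since Δp_min ∝ 1/Δx, the particle with smaller position uncertainty (B) has larger momentum uncertainty.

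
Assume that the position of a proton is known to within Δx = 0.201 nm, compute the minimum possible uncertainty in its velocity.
156.838 m/s

Using the Heisenberg uncertainty principle and Δp = mΔv:
ΔxΔp ≥ ℏ/2
Δx(mΔv) ≥ ℏ/2

The minimum uncertainty in velocity is:
Δv_min = ℏ/(2mΔx)
Δv_min = (1.055e-34 J·s) / (2 × 1.673e-27 kg × 2.010e-10 m)
Δv_min = 1.568e+02 m/s = 156.838 m/s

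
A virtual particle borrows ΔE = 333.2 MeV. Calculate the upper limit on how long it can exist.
9.877 × 10^-25 s

Using the energy-time uncertainty principle:
ΔEΔt ≥ ℏ/2

For a virtual particle borrowing energy ΔE, the maximum lifetime is:
Δt_max = ℏ/(2ΔE)

Converting energy:
ΔE = 333.2 MeV = 5.338e-11 J

Δt_max = (1.055e-34 J·s) / (2 × 5.338e-11 J)
Δt_max = 9.877e-25 s = 9.877 × 10^-25 s

Virtual particles with higher borrowed energy exist for shorter times.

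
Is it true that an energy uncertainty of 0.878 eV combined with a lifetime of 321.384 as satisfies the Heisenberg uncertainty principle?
No, it violates the uncertainty relation.

Calculate the product ΔEΔt:
ΔE = 0.878 eV = 1.407e-19 J
ΔEΔt = (1.407e-19 J) × (3.214e-16 s)
ΔEΔt = 4.521e-35 J·s

Compare to the minimum allowed value ℏ/2:
ℏ/2 = 5.273e-35 J·s

Since ΔEΔt = 4.521e-35 J·s < 5.273e-35 J·s = ℏ/2,
this violates the uncertainty relation.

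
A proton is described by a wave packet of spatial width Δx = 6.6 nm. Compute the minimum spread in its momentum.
7.989 × 10^-27 kg·m/s

For a wave packet, the spatial width Δx and momentum spread Δp are related by the uncertainty principle:
ΔxΔp ≥ ℏ/2

The minimum momentum spread is:
Δp_min = ℏ/(2Δx)
Δp_min = (1.055e-34 J·s) / (2 × 6.600e-09 m)
Δp_min = 7.989e-27 kg·m/s

A wave packet cannot have both a well-defined position and well-defined momentum.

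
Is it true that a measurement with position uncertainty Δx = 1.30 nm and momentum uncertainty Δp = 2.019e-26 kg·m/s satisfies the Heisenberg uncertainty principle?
No, it violates the uncertainty principle (impossible measurement).

Calculate the product ΔxΔp:
ΔxΔp = (1.300e-09 m) × (2.019e-26 kg·m/s)
ΔxΔp = 2.625e-35 J·s

Compare to the minimum allowed value ℏ/2:
ℏ/2 = 5.273e-35 J·s

Since ΔxΔp = 2.625e-35 J·s < 5.273e-35 J·s = ℏ/2,
the measurement violates the uncertainty principle.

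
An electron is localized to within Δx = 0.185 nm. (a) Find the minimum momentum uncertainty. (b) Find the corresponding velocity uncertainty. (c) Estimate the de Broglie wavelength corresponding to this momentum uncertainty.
(a) Δp_min = 2.850 × 10^-25 kg·m/s
(b) Δv_min = 312.886 km/s
(c) λ_dB = 2.325 nm

Step-by-step:

(a) From the uncertainty principle:
Δp_min = ℏ/(2Δx) = (1.055e-34 J·s)/(2 × 1.850e-10 m) = 2.850e-25 kg·m/s

(b) The velocity uncertainty:
Δv = Δp/m = (2.850e-25 kg·m/s)/(9.109e-31 kg) = 3.129e+05 m/s = 312.886 km/s

(c) The de Broglie wavelength for this momentum:
λ = h/p = (6.626e-34 J·s)/(2.850e-25 kg·m/s) = 2.325e-09 m = 2.325 nm

Note: The de Broglie wavelength is comparable to the localization size, as expected from wave-particle duality.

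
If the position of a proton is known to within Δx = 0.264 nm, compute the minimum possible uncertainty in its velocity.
119.411 m/s

Using the Heisenberg uncertainty principle and Δp = mΔv:
ΔxΔp ≥ ℏ/2
Δx(mΔv) ≥ ℏ/2

The minimum uncertainty in velocity is:
Δv_min = ℏ/(2mΔx)
Δv_min = (1.055e-34 J·s) / (2 × 1.673e-27 kg × 2.640e-10 m)
Δv_min = 1.194e+02 m/s = 119.411 m/s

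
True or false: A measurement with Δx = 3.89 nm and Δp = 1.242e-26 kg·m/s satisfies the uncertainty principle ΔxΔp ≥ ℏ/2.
No, it violates the uncertainty principle (impossible measurement).

Calculate the product ΔxΔp:
ΔxΔp = (3.890e-09 m) × (1.242e-26 kg·m/s)
ΔxΔp = 4.831e-35 J·s

Compare to the minimum allowed value ℏ/2:
ℏ/2 = 5.273e-35 J·s

Since ΔxΔp = 4.831e-35 J·s < 5.273e-35 J·s = ℏ/2,
the measurement violates the uncertainty principle.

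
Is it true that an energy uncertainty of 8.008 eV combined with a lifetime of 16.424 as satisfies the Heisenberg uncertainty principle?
No, it violates the uncertainty relation.

Calculate the product ΔEΔt:
ΔE = 8.008 eV = 1.283e-18 J
ΔEΔt = (1.283e-18 J) × (1.642e-17 s)
ΔEΔt = 2.107e-35 J·s

Compare to the minimum allowed value ℏ/2:
ℏ/2 = 5.273e-35 J·s

Since ΔEΔt = 2.107e-35 J·s < 5.273e-35 J·s = ℏ/2,
this violates the uncertainty relation.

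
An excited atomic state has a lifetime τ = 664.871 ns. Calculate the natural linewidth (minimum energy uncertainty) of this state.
494.992 peV

Using the energy-time uncertainty principle:
ΔEΔt ≥ ℏ/2

The lifetime τ represents the time uncertainty Δt.
The natural linewidth (minimum energy uncertainty) is:

ΔE = ℏ/(2τ)
ΔE = (1.055e-34 J·s) / (2 × 6.649e-07 s)
ΔE = 7.931e-29 J = 494.992 peV

This natural linewidth limits the precision of spectroscopic measurements.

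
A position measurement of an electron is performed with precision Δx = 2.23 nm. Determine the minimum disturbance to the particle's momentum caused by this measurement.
2.365 × 10^-26 kg·m/s

The uncertainty principle implies that measuring position disturbs momentum:
ΔxΔp ≥ ℏ/2

When we measure position with precision Δx, we necessarily introduce a momentum uncertainty:
Δp ≥ ℏ/(2Δx)
Δp_min = (1.055e-34 J·s) / (2 × 2.230e-09 m)
Δp_min = 2.365e-26 kg·m/s

The more precisely we measure position, the greater the momentum disturbance.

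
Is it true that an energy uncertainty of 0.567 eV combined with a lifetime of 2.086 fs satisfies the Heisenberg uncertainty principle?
Yes, it satisfies the uncertainty relation.

Calculate the product ΔEΔt:
ΔE = 0.567 eV = 9.084e-20 J
ΔEΔt = (9.084e-20 J) × (2.086e-15 s)
ΔEΔt = 1.895e-34 J·s

Compare to the minimum allowed value ℏ/2:
ℏ/2 = 5.273e-35 J·s

Since ΔEΔt = 1.895e-34 J·s ≥ 5.273e-35 J·s = ℏ/2,
this satisfies the uncertainty relation.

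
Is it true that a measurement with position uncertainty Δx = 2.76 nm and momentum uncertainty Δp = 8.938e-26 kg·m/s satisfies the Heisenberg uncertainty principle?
Yes, it satisfies the uncertainty principle.

Calculate the product ΔxΔp:
ΔxΔp = (2.760e-09 m) × (8.938e-26 kg·m/s)
ΔxΔp = 2.467e-34 J·s

Compare to the minimum allowed value ℏ/2:
ℏ/2 = 5.273e-35 J·s

Since ΔxΔp = 2.467e-34 J·s ≥ 5.273e-35 J·s = ℏ/2,
the measurement satisfies the uncertainty principle.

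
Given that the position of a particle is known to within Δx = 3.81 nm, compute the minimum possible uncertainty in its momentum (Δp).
1.384 × 10^-26 kg·m/s

Using the Heisenberg uncertainty principle:
ΔxΔp ≥ ℏ/2

The minimum uncertainty in momentum is:
Δp_min = ℏ/(2Δx)
Δp_min = (1.055e-34 J·s) / (2 × 3.810e-09 m)
Δp_min = 1.384e-26 kg·m/s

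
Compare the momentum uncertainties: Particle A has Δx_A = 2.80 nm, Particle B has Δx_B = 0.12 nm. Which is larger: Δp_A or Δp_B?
Particle B has the larger minimum momentum uncertainty, by a factor of 23.33.

For each particle, the minimum momentum uncertainty is Δp_min = ℏ/(2Δx):

Particle A: Δp_A = ℏ/(2×2.800e-09 m) = 1.883e-26 kg·m/s
Particle B: Δp_B = ℏ/(2×1.200e-10 m) = 4.394e-25 kg·m/s

Ratio: Δp_B/Δp_A = 23.33

Since Δp_min ∝ 1/Δx, the particle with smaller position uncertainty (B) has larger momentum uncertainty.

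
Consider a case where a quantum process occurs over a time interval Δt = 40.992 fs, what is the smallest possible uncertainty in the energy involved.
8.029 meV

Using the energy-time uncertainty principle:
ΔEΔt ≥ ℏ/2

The minimum uncertainty in energy is:
ΔE_min = ℏ/(2Δt)
ΔE_min = (1.055e-34 J·s) / (2 × 4.099e-14 s)
ΔE_min = 1.286e-21 J = 8.029 meV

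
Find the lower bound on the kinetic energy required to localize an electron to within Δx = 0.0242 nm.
16.264 eV

Localizing a particle requires giving it sufficient momentum uncertainty:

1. From uncertainty principle: Δp ≥ ℏ/(2Δx)
   Δp_min = (1.055e-34 J·s) / (2 × 2.420e-11 m)
   Δp_min = 2.179e-24 kg·m/s

2. This momentum uncertainty corresponds to kinetic energy:
   KE ≈ (Δp)²/(2m) = (2.179e-24)²/(2 × 9.109e-31 kg)
   KE = 2.606e-18 J = 16.264 eV

Tighter localization requires more energy.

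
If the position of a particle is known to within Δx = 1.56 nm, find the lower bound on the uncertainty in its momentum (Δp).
3.380 × 10^-26 kg·m/s

Using the Heisenberg uncertainty principle:
ΔxΔp ≥ ℏ/2

The minimum uncertainty in momentum is:
Δp_min = ℏ/(2Δx)
Δp_min = (1.055e-34 J·s) / (2 × 1.560e-09 m)
Δp_min = 3.380e-26 kg·m/s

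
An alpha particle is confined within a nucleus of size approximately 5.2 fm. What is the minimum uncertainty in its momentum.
1.014 × 10^-20 kg·m/s

Using the Heisenberg uncertainty principle:
ΔxΔp ≥ ℏ/2

With Δx ≈ L = 5.200e-15 m (the confinement size):
Δp_min = ℏ/(2Δx)
Δp_min = (1.055e-34 J·s) / (2 × 5.200e-15 m)
Δp_min = 1.014e-20 kg·m/s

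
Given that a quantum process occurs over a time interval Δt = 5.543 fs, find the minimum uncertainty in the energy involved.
59.373 meV

Using the energy-time uncertainty principle:
ΔEΔt ≥ ℏ/2

The minimum uncertainty in energy is:
ΔE_min = ℏ/(2Δt)
ΔE_min = (1.055e-34 J·s) / (2 × 5.543e-15 s)
ΔE_min = 9.513e-21 J = 59.373 meV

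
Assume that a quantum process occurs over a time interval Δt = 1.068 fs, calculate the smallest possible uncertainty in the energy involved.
308.152 meV

Using the energy-time uncertainty principle:
ΔEΔt ≥ ℏ/2

The minimum uncertainty in energy is:
ΔE_min = ℏ/(2Δt)
ΔE_min = (1.055e-34 J·s) / (2 × 1.068e-15 s)
ΔE_min = 4.937e-20 J = 308.152 meV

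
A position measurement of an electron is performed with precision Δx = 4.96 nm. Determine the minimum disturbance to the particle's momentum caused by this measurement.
1.063 × 10^-26 kg·m/s

The uncertainty principle implies that measuring position disturbs momentum:
ΔxΔp ≥ ℏ/2

When we measure position with precision Δx, we necessarily introduce a momentum uncertainty:
Δp ≥ ℏ/(2Δx)
Δp_min = (1.055e-34 J·s) / (2 × 4.960e-09 m)
Δp_min = 1.063e-26 kg·m/s

The more precisely we measure position, the greater the momentum disturbance.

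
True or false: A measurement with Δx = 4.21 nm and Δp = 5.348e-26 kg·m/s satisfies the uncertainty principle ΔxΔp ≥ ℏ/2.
Yes, it satisfies the uncertainty principle.

Calculate the product ΔxΔp:
ΔxΔp = (4.210e-09 m) × (5.348e-26 kg·m/s)
ΔxΔp = 2.252e-34 J·s

Compare to the minimum allowed value ℏ/2:
ℏ/2 = 5.273e-35 J·s

Since ΔxΔp = 2.252e-34 J·s ≥ 5.273e-35 J·s = ℏ/2,
the measurement satisfies the uncertainty principle.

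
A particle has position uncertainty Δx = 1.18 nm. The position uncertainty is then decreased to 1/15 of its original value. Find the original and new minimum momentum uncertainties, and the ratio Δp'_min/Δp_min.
Original Δp_min = 4.469 × 10^-26 kg·m/s; new Δp'_min = 6.703 × 10^-25 kg·m/s; ratio Δp'_min/Δp_min = 15.

From the uncertainty principle ΔxΔp ≥ ℏ/2, the minimum momentum uncertainty is Δp_min = ℏ/(2Δx).

Original (Δx = 1.18 nm = 1.180e-09 m):
Δp_min = (1.055e-34 J·s)/(2 × 1.180e-09 m) = 4.469e-26 kg·m/s

When Δx → (1/15)Δx:
Δp'_min = ℏ/(2 × (1/15)Δx) = 15 × ℏ/(2Δx) = 15 × Δp_min
Δp'_min = 15 × 4.469e-26 kg·m/s = 6.703e-25 kg·m/s

Since Δp_min ∝ 1/Δx, when Δx is decreased to 1/15 of its original value, Δp_min increases to 15 times its original value.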